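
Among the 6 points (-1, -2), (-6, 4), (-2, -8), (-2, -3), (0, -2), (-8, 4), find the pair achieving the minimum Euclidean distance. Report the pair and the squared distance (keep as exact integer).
Pair = ((-1, -2), (0, -2)); squared distance = 1

Compute all C(6, 2) = 15 pairwise squared distances (x_i − x_j)² + (y_i − y_j)². The minimum is 1, attained by the pair ((-1, -2), (0, -2)).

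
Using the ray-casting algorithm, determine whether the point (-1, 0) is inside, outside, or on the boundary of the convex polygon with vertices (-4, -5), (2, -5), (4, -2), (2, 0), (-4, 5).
The point (-1, 0) lies strictly inside the polygon

Cast a horizontal ray to the right from the query point and count how many polygon edges it crosses (each edge strictly once or zero times, handled with the usual half-open convention). 
Parity of crossings → odd ⇒ inside.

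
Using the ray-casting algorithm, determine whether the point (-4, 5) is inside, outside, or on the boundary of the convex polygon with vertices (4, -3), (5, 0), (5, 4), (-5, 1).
The point (-4, 5) lies strictly outside the polygon

Cast a horizontal ray to the right from the query point and count how many polygon edges it crosses (each edge strictly once or zero times, handled with the usual half-open convention). 
Parity of crossings → even ⇒ outside.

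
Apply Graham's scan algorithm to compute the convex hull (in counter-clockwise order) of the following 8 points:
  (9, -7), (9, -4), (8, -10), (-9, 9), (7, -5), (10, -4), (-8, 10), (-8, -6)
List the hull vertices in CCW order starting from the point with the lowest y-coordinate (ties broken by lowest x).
Hull (CCW) = [(8, -10), (10, -4), (-8, 10), (-9, 9), (-8, -6)]

Graham scan procedure:
  1. Find the pivot p₀ = point with lowest y (tie → lowest x): (8, -10).
  2. Sort the remaining points by polar angle around p₀.
  3. Walk through sorted points, maintaining a stack; pop the top while the last three entries make a non-left turn (cross product ≤ 0).
  4. Final stack is the convex hull in CCW order: (8, -10), (10, -4), (-8, 10), (-9, 9), (-8, -6).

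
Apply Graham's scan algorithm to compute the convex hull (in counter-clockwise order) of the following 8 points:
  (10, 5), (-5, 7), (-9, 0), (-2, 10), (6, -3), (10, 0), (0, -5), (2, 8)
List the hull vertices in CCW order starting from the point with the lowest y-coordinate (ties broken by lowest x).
Hull (CCW) = [(0, -5), (6, -3), (10, 0), (10, 5), (-2, 10), (-5, 7), (-9, 0)]

Graham scan procedure:
  1. Find the pivot p₀ = point with lowest y (tie → lowest x): (0, -5).
  2. Sort the remaining points by polar angle around p₀.
  3. Walk through sorted points, maintaining a stack; pop the top while the last three entries make a non-left turn (cross product ≤ 0).
  4. Final stack is the convex hull in CCW order: (0, -5), (6, -3), (10, 0), (10, 5), (-2, 10), (-5, 7), (-9, 0).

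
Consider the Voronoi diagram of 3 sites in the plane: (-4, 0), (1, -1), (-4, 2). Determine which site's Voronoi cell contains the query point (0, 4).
Nearest site = (-4, 2)

The Voronoi cell of site s contains exactly those query points closer to s than to any other site. Compute squared distances from q = (0, 4) to each site:
  (-4 − 0)² + (2 − 4)² = 20
  (1 − 0)² + (-1 − 4)² = 26
  (-4 − 0)² + (0 − 4)² = 32
Minimum is attained by (-4, 2), so q lies in its Voronoi cell.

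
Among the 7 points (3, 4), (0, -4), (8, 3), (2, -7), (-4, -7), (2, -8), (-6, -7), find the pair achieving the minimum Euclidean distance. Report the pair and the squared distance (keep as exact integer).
Pair = ((2, -7), (2, -8)); squared distance = 1

Compute all C(7, 2) = 21 pairwise squared distances (x_i − x_j)² + (y_i − y_j)². The minimum is 1, attained by the pair ((2, -7), (2, -8)).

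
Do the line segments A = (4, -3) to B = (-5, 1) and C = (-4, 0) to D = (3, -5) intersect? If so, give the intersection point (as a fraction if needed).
No (intersection of containing lines falls outside at least one segment)

Parametrize and solve: t = 19/17, s = -5/17. At least one of these is outside [0, 1], so the segments do not intersect.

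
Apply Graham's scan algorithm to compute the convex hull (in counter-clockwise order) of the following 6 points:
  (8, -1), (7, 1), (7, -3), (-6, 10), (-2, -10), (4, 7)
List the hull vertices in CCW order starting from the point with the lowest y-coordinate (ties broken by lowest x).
Hull (CCW) = [(-2, -10), (7, -3), (8, -1), (4, 7), (-6, 10)]

Graham scan procedure:
  1. Find the pivot p₀ = point with lowest y (tie → lowest x): (-2, -10).
  2. Sort the remaining points by polar angle around p₀.
  3. Walk through sorted points, maintaining a stack; pop the top while the last three entries make a non-left turn (cross product ≤ 0).
  4. Final stack is the convex hull in CCW order: (-2, -10), (7, -3), (8, -1), (4, 7), (-6, 10).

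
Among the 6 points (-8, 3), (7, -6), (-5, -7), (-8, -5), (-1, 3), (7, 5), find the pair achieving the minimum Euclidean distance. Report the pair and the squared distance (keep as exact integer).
Pair = ((-5, -7), (-8, -5)); squared distance = 13

Compute all C(6, 2) = 15 pairwise squared distances (x_i − x_j)² + (y_i − y_j)². The minimum is 13, attained by the pair ((-5, -7), (-8, -5)).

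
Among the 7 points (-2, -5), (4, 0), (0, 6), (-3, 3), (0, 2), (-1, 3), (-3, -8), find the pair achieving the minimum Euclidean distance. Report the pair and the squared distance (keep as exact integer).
Pair = ((0, 2), (-1, 3)); squared distance = 2

Compute all C(7, 2) = 21 pairwise squared distances (x_i − x_j)² + (y_i − y_j)². The minimum is 2, attained by the pair ((0, 2), (-1, 3)).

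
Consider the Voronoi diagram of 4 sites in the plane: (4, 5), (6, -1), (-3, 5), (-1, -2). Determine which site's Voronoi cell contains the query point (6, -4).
Nearest site = (6, -1)

The Voronoi cell of site s contains exactly those query points closer to s than to any other site. Compute squared distances from q = (6, -4) to each site:
  (6 − 6)² + (-1 − -4)² = 9
  (-1 − 6)² + (-2 − -4)² = 53
  (4 − 6)² + (5 − -4)² = 85
  (-3 − 6)² + (5 − -4)² = 162
Minimum is attained by (6, -1), so q lies in its Voronoi cell.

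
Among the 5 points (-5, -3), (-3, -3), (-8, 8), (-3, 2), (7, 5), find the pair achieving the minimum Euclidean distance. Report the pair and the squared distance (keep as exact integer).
Pair = ((-5, -3), (-3, -3)); squared distance = 4

Compute all C(5, 2) = 10 pairwise squared distances (x_i − x_j)² + (y_i − y_j)². The minimum is 4, attained by the pair ((-5, -3), (-3, -3)).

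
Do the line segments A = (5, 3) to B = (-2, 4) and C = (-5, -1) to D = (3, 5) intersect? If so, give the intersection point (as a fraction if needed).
Yes; intersection at (27/25, 89/25) (t = 14/25 on AB, s = 19/25 on CD)

Parametrize AB as A + t(B − A) = (5 + -7 t, 3 + 1 t) and CD as C + s(D − C) = (-5 + 8 s, -1 + 6 s). Solve the linear system for (t, s). Determinant = 50 ≠ 0, so a unique intersection of the containing lines exists. Solution: t = 14/25, s = 19/25 — both in [0, 1], so the segments cross. Intersection point: (27/25, 89/25).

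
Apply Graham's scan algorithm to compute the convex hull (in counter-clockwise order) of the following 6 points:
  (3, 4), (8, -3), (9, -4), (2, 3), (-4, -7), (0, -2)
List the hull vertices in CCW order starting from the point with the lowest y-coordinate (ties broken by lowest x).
Hull (CCW) = [(-4, -7), (9, -4), (3, 4), (2, 3)]

Graham scan procedure:
  1. Find the pivot p₀ = point with lowest y (tie → lowest x): (-4, -7).
  2. Sort the remaining points by polar angle around p₀.
  3. Walk through sorted points, maintaining a stack; pop the top while the last three entries make a non-left turn (cross product ≤ 0).
  4. Final stack is the convex hull in CCW order: (-4, -7), (9, -4), (3, 4), (2, 3).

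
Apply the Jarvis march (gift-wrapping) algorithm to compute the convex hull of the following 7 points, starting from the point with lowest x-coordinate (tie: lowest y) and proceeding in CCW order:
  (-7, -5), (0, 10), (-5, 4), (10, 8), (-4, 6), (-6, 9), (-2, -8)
Hull (CCW) = [(-7, -5), (-2, -8), (10, 8), (0, 10), (-6, 9)]

Jarvis march: at each step, from the current hull vertex p, select the next vertex q as the point such that every other point lies strictly to the left of (or on) the directed line p → q. (Equivalently: for every other point r, the cross product (q − p) × (r − p) ≥ 0.)
Starting point (lowest x, tie lowest y): (-7, -5). Wrap until returning to start. Resulting hull: (-7, -5), (-2, -8), (10, 8), (0, 10), (-6, 9).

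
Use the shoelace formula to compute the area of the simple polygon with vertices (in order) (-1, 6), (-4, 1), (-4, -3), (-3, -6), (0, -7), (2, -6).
Area = 95/2

Shoelace formula: Area = (1/2) |Σ_i (x_i · y_{i+1} − x_{i+1} · y_i)| (indices mod n). Compute each cross term:
  (-1)(1) − (-4)(6) = 23
  (-4)(-3) − (-4)(1) = 16
  (-4)(-6) − (-3)(-3) = 15
  (-3)(-7) − (0)(-6) = 21
  (0)(-6) − (2)(-7) = 14
  (2)(6) − (-1)(-6) = 6
Sum = 95, so (signed) Area = 95/2 = 95/2, |Area| = 95/2.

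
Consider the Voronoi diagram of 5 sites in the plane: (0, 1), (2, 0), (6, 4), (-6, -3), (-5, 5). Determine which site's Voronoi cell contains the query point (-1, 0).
Nearest site = (0, 1)

The Voronoi cell of site s contains exactly those query points closer to s than to any other site. Compute squared distances from q = (-1, 0) to each site:
  (0 − -1)² + (1 − 0)² = 2
  (2 − -1)² + (0 − 0)² = 9
  (-6 − -1)² + (-3 − 0)² = 34
  (-5 − -1)² + (5 − 0)² = 41
  (6 − -1)² + (4 − 0)² = 65
Minimum is attained by (0, 1), so q lies in its Voronoi cell.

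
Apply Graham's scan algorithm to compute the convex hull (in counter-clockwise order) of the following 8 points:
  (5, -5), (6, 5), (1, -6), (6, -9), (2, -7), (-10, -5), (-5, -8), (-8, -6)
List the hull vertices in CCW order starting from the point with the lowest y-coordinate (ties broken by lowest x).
Hull (CCW) = [(6, -9), (6, 5), (-10, -5), (-5, -8)]

Graham scan procedure:
  1. Find the pivot p₀ = point with lowest y (tie → lowest x): (6, -9).
  2. Sort the remaining points by polar angle around p₀.
  3. Walk through sorted points, maintaining a stack; pop the top while the last three entries make a non-left turn (cross product ≤ 0).
  4. Final stack is the convex hull in CCW order: (6, -9), (6, 5), (-10, -5), (-5, -8).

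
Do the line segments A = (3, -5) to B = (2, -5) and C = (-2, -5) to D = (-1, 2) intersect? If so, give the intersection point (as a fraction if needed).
No (intersection of containing lines falls outside at least one segment)

Parametrize and solve: t = 5, s = 0. At least one of these is outside [0, 1], so the segments do not intersect.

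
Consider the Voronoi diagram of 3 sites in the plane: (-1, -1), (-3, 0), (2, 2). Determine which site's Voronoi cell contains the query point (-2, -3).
Nearest site = (-1, -1)

The Voronoi cell of site s contains exactly those query points closer to s than to any other site. Compute squared distances from q = (-2, -3) to each site:
  (-1 − -2)² + (-1 − -3)² = 5
  (-3 − -2)² + (0 − -3)² = 10
  (2 − -2)² + (2 − -3)² = 41
Minimum is attained by (-1, -1), so q lies in its Voronoi cell.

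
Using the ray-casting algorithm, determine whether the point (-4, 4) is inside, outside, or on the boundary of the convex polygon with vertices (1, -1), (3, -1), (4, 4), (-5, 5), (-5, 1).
The point (-4, 4) lies strictly inside the polygon

Cast a horizontal ray to the right from the query point and count how many polygon edges it crosses (each edge strictly once or zero times, handled with the usual half-open convention). 
Parity of crossings → odd ⇒ inside.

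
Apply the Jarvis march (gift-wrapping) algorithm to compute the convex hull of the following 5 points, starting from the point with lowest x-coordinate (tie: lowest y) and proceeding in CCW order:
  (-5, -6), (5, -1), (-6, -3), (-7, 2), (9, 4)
Hull (CCW) = [(-7, 2), (-6, -3), (-5, -6), (5, -1), (9, 4)]

Jarvis march: at each step, from the current hull vertex p, select the next vertex q as the point such that every other point lies strictly to the left of (or on) the directed line p → q. (Equivalently: for every other point r, the cross product (q − p) × (r − p) ≥ 0.)
Starting point (lowest x, tie lowest y): (-7, 2). Wrap until returning to start. Resulting hull: (-7, 2), (-6, -3), (-5, -6), (5, -1), (9, 4).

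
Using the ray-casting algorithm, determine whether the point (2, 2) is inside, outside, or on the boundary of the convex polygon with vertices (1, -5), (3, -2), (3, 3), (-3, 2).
The point (2, 2) lies strictly inside the polygon

Cast a horizontal ray to the right from the query point and count how many polygon edges it crosses (each edge strictly once or zero times, handled with the usual half-open convention). 
Parity of crossings → odd ⇒ inside.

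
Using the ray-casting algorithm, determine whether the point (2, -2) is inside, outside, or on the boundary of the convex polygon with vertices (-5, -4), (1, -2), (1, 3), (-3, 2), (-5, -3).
The point (2, -2) lies strictly outside the polygon

Cast a horizontal ray to the right from the query point and count how many polygon edges it crosses (each edge strictly once or zero times, handled with the usual half-open convention). 
Parity of crossings → even ⇒ outside.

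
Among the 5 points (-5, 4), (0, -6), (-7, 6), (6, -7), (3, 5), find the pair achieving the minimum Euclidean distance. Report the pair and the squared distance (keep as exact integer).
Pair = ((-5, 4), (-7, 6)); squared distance = 8

Compute all C(5, 2) = 10 pairwise squared distances (x_i − x_j)² + (y_i − y_j)². The minimum is 8, attained by the pair ((-5, 4), (-7, 6)).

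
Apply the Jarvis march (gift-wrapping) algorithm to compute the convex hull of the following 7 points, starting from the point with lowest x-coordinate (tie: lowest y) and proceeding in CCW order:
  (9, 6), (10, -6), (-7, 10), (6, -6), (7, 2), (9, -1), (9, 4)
Hull (CCW) = [(-7, 10), (6, -6), (10, -6), (9, 6)]

Jarvis march: at each step, from the current hull vertex p, select the next vertex q as the point such that every other point lies strictly to the left of (or on) the directed line p → q. (Equivalently: for every other point r, the cross product (q − p) × (r − p) ≥ 0.)
Starting point (lowest x, tie lowest y): (-7, 10). Wrap until returning to start. Resulting hull: (-7, 10), (6, -6), (10, -6), (9, 6).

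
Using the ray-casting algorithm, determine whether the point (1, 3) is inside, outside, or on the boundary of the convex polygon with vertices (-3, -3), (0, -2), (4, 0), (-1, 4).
The point (1, 3) lies strictly outside the polygon

Cast a horizontal ray to the right from the query point and count how many polygon edges it crosses (each edge strictly once or zero times, handled with the usual half-open convention). 
Parity of crossings → even ⇒ outside.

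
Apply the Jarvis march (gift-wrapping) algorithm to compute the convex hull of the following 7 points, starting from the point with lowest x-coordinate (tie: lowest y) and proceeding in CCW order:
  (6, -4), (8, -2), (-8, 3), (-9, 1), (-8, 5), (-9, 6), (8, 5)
Hull (CCW) = [(-9, 1), (6, -4), (8, -2), (8, 5), (-9, 6)]

Jarvis march: at each step, from the current hull vertex p, select the next vertex q as the point such that every other point lies strictly to the left of (or on) the directed line p → q. (Equivalently: for every other point r, the cross product (q − p) × (r − p) ≥ 0.)
Starting point (lowest x, tie lowest y): (-9, 1). Wrap until returning to start. Resulting hull: (-9, 1), (6, -4), (8, -2), (8, 5), (-9, 6).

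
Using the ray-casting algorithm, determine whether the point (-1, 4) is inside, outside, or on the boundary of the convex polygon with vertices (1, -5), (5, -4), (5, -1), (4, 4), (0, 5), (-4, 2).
The point (-1, 4) lies strictly inside the polygon

Cast a horizontal ray to the right from the query point and count how many polygon edges it crosses (each edge strictly once or zero times, handled with the usual half-open convention). 
Parity of crossings → odd ⇒ inside.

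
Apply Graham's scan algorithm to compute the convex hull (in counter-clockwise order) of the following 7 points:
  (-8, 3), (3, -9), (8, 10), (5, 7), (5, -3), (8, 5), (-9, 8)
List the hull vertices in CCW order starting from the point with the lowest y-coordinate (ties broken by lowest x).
Hull (CCW) = [(3, -9), (8, 5), (8, 10), (-9, 8), (-8, 3)]

Graham scan procedure:
  1. Find the pivot p₀ = point with lowest y (tie → lowest x): (3, -9).
  2. Sort the remaining points by polar angle around p₀.
  3. Walk through sorted points, maintaining a stack; pop the top while the last three entries make a non-left turn (cross product ≤ 0).
  4. Final stack is the convex hull in CCW order: (3, -9), (8, 5), (8, 10), (-9, 8), (-8, 3).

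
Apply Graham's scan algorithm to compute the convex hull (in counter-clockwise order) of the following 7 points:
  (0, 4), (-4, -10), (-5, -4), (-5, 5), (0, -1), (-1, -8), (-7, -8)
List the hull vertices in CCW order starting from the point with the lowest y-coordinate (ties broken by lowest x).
Hull (CCW) = [(-4, -10), (-1, -8), (0, -1), (0, 4), (-5, 5), (-7, -8)]

Graham scan procedure:
  1. Find the pivot p₀ = point with lowest y (tie → lowest x): (-4, -10).
  2. Sort the remaining points by polar angle around p₀.
  3. Walk through sorted points, maintaining a stack; pop the top while the last three entries make a non-left turn (cross product ≤ 0).
  4. Final stack is the convex hull in CCW order: (-4, -10), (-1, -8), (0, -1), (0, 4), (-5, 5), (-7, -8).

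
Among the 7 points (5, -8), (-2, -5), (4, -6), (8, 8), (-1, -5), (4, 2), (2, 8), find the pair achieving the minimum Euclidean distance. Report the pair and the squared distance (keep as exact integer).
Pair = ((-2, -5), (-1, -5)); squared distance = 1

Compute all C(7, 2) = 21 pairwise squared distances (x_i − x_j)² + (y_i − y_j)². The minimum is 1, attained by the pair ((-2, -5), (-1, -5)).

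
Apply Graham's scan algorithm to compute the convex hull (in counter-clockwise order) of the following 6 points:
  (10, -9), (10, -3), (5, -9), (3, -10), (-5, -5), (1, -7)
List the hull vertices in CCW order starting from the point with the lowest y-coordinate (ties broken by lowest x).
Hull (CCW) = [(3, -10), (10, -9), (10, -3), (-5, -5)]

Graham scan procedure:
  1. Find the pivot p₀ = point with lowest y (tie → lowest x): (3, -10).
  2. Sort the remaining points by polar angle around p₀.
  3. Walk through sorted points, maintaining a stack; pop the top while the last three entries make a non-left turn (cross product ≤ 0).
  4. Final stack is the convex hull in CCW order: (3, -10), (10, -9), (10, -3), (-5, -5).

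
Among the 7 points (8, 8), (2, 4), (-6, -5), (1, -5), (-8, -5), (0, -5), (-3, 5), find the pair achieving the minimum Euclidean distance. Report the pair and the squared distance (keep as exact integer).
Pair = ((1, -5), (0, -5)); squared distance = 1

Compute all C(7, 2) = 21 pairwise squared distances (x_i − x_j)² + (y_i − y_j)². The minimum is 1, attained by the pair ((1, -5), (0, -5)).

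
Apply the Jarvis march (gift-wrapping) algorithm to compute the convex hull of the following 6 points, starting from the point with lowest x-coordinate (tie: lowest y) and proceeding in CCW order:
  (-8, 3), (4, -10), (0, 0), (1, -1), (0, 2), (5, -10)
Hull (CCW) = [(-8, 3), (4, -10), (5, -10), (0, 2)]

Jarvis march: at each step, from the current hull vertex p, select the next vertex q as the point such that every other point lies strictly to the left of (or on) the directed line p → q. (Equivalently: for every other point r, the cross product (q − p) × (r − p) ≥ 0.)
Starting point (lowest x, tie lowest y): (-8, 3). Wrap until returning to start. Resulting hull: (-8, 3), (4, -10), (5, -10), (0, 2).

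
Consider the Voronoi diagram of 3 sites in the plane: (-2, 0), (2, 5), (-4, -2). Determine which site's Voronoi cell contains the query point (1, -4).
Nearest site = (-2, 0)

The Voronoi cell of site s contains exactly those query points closer to s than to any other site. Compute squared distances from q = (1, -4) to each site:
  (-2 − 1)² + (0 − -4)² = 25
  (-4 − 1)² + (-2 − -4)² = 29
  (2 − 1)² + (5 − -4)² = 82
Minimum is attained by (-2, 0), so q lies in its Voronoi cell.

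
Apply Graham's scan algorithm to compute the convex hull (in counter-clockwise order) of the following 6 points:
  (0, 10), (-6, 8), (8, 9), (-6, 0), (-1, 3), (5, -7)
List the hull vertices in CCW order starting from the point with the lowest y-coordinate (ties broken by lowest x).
Hull (CCW) = [(5, -7), (8, 9), (0, 10), (-6, 8), (-6, 0)]

Graham scan procedure:
  1. Find the pivot p₀ = point with lowest y (tie → lowest x): (5, -7).
  2. Sort the remaining points by polar angle around p₀.
  3. Walk through sorted points, maintaining a stack; pop the top while the last three entries make a non-left turn (cross product ≤ 0).
  4. Final stack is the convex hull in CCW order: (5, -7), (8, 9), (0, 10), (-6, 8), (-6, 0).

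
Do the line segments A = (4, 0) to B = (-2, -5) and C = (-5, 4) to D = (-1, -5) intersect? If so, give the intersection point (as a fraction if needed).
Yes; intersection at (-47/37, -325/74) (t = 65/74 on AB, s = 69/74 on CD)

Parametrize AB as A + t(B − A) = (4 + -6 t, 0 + -5 t) and CD as C + s(D − C) = (-5 + 4 s, 4 + -9 s). Solve the linear system for (t, s). Determinant = -74 ≠ 0, so a unique intersection of the containing lines exists. Solution: t = 65/74, s = 69/74 — both in [0, 1], so the segments cross. Intersection point: (-47/37, -325/74).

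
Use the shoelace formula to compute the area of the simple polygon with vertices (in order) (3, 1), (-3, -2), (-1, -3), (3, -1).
Area = 10

Shoelace formula: Area = (1/2) |Σ_i (x_i · y_{i+1} − x_{i+1} · y_i)| (indices mod n). Compute each cross term:
  (3)(-2) − (-3)(1) = -3
  (-3)(-3) − (-1)(-2) = 7
  (-1)(-1) − (3)(-3) = 10
  (3)(1) − (3)(-1) = 6
Sum = 20, so (signed) Area = 20/2 = 10, |Area| = 10.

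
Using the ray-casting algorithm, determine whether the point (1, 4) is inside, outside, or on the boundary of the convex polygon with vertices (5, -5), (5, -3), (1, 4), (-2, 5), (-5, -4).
The point (1, 4) lies on the polygon boundary

Boundary check: the query satisfies the collinearity and bounding-box conditions for some polygon edge, so it lies exactly on the boundary.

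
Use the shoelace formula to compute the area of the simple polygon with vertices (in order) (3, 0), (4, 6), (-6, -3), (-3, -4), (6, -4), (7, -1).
Area = 59

Shoelace formula: Area = (1/2) |Σ_i (x_i · y_{i+1} − x_{i+1} · y_i)| (indices mod n). Compute each cross term:
  (3)(6) − (4)(0) = 18
  (4)(-3) − (-6)(6) = 24
  (-6)(-4) − (-3)(-3) = 15
  (-3)(-4) − (6)(-4) = 36
  (6)(-1) − (7)(-4) = 22
  (7)(0) − (3)(-1) = 3
Sum = 118, so (signed) Area = 118/2 = 59, |Area| = 59.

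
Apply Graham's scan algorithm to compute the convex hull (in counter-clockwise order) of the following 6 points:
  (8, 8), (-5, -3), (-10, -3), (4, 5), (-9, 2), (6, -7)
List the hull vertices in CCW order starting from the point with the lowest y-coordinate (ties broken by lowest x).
Hull (CCW) = [(6, -7), (8, 8), (-9, 2), (-10, -3)]

Graham scan procedure:
  1. Find the pivot p₀ = point with lowest y (tie → lowest x): (6, -7).
  2. Sort the remaining points by polar angle around p₀.
  3. Walk through sorted points, maintaining a stack; pop the top while the last three entries make a non-left turn (cross product ≤ 0).
  4. Final stack is the convex hull in CCW order: (6, -7), (8, 8), (-9, 2), (-10, -3).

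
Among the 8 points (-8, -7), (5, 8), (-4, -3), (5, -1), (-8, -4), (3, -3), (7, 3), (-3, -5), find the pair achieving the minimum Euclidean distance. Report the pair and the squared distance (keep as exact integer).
Pair = ((-4, -3), (-3, -5)); squared distance = 5

Compute all C(8, 2) = 28 pairwise squared distances (x_i − x_j)² + (y_i − y_j)². The minimum is 5, attained by the pair ((-4, -3), (-3, -5)).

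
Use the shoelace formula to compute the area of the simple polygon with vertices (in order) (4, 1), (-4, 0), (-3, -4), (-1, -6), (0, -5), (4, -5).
Area = 83/2

Shoelace formula: Area = (1/2) |Σ_i (x_i · y_{i+1} − x_{i+1} · y_i)| (indices mod n). Compute each cross term:
  (4)(0) − (-4)(1) = 4
  (-4)(-4) − (-3)(0) = 16
  (-3)(-6) − (-1)(-4) = 14
  (-1)(-5) − (0)(-6) = 5
  (0)(-5) − (4)(-5) = 20
  (4)(1) − (4)(-5) = 24
Sum = 83, so (signed) Area = 83/2 = 83/2, |Area| = 83/2.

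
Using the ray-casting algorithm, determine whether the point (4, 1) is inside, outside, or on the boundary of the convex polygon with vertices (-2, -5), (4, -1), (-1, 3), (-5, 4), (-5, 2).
The point (4, 1) lies strictly outside the polygon

Cast a horizontal ray to the right from the query point and count how many polygon edges it crosses (each edge strictly once or zero times, handled with the usual half-open convention). 
Parity of crossings → even ⇒ outside.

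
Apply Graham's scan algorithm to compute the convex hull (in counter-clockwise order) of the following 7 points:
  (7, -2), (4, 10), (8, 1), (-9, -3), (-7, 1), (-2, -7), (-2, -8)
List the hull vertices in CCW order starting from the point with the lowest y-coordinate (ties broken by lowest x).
Hull (CCW) = [(-2, -8), (7, -2), (8, 1), (4, 10), (-7, 1), (-9, -3)]

Graham scan procedure:
  1. Find the pivot p₀ = point with lowest y (tie → lowest x): (-2, -8).
  2. Sort the remaining points by polar angle around p₀.
  3. Walk through sorted points, maintaining a stack; pop the top while the last three entries make a non-left turn (cross product ≤ 0).
  4. Final stack is the convex hull in CCW order: (-2, -8), (7, -2), (8, 1), (4, 10), (-7, 1), (-9, -3).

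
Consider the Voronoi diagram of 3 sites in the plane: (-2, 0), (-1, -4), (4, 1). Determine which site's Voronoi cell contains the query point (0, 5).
Nearest site = (-2, 0)

The Voronoi cell of site s contains exactly those query points closer to s than to any other site. Compute squared distances from q = (0, 5) to each site:
  (-2 − 0)² + (0 − 5)² = 29
  (4 − 0)² + (1 − 5)² = 32
  (-1 − 0)² + (-4 − 5)² = 82
Minimum is attained by (-2, 0), so q lies in its Voronoi cell.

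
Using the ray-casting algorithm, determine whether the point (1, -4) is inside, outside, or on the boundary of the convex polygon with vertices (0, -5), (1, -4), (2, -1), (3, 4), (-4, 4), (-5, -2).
The point (1, -4) lies on the polygon boundary

Boundary check: the query satisfies the collinearity and bounding-box conditions for some polygon edge, so it lies exactly on the boundary.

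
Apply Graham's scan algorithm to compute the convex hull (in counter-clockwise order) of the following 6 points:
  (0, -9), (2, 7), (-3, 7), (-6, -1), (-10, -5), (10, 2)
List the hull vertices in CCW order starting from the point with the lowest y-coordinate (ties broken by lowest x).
Hull (CCW) = [(0, -9), (10, 2), (2, 7), (-3, 7), (-10, -5)]

Graham scan procedure:
  1. Find the pivot p₀ = point with lowest y (tie → lowest x): (0, -9).
  2. Sort the remaining points by polar angle around p₀.
  3. Walk through sorted points, maintaining a stack; pop the top while the last three entries make a non-left turn (cross product ≤ 0).
  4. Final stack is the convex hull in CCW order: (0, -9), (10, 2), (2, 7), (-3, 7), (-10, -5).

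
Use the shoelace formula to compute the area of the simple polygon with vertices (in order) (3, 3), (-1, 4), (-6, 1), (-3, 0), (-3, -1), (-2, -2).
Area = 24

Shoelace formula: Area = (1/2) |Σ_i (x_i · y_{i+1} − x_{i+1} · y_i)| (indices mod n). Compute each cross term:
  (3)(4) − (-1)(3) = 15
  (-1)(1) − (-6)(4) = 23
  (-6)(0) − (-3)(1) = 3
  (-3)(-1) − (-3)(0) = 3
  (-3)(-2) − (-2)(-1) = 4
  (-2)(3) − (3)(-2) = 0
Sum = 48, so (signed) Area = 48/2 = 24, |Area| = 24.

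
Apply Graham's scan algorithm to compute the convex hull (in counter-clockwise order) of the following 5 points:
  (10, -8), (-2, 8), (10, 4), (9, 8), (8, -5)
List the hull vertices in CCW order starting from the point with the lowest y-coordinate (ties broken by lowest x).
Hull (CCW) = [(10, -8), (10, 4), (9, 8), (-2, 8)]

Graham scan procedure:
  1. Find the pivot p₀ = point with lowest y (tie → lowest x): (10, -8).
  2. Sort the remaining points by polar angle around p₀.
  3. Walk through sorted points, maintaining a stack; pop the top while the last three entries make a non-left turn (cross product ≤ 0).
  4. Final stack is the convex hull in CCW order: (10, -8), (10, 4), (9, 8), (-2, 8).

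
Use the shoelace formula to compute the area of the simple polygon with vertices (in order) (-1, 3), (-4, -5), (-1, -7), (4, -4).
Area = 40

Shoelace formula: Area = (1/2) |Σ_i (x_i · y_{i+1} − x_{i+1} · y_i)| (indices mod n). Compute each cross term:
  (-1)(-5) − (-4)(3) = 17
  (-4)(-7) − (-1)(-5) = 23
  (-1)(-4) − (4)(-7) = 32
  (4)(3) − (-1)(-4) = 8
Sum = 80, so (signed) Area = 80/2 = 40, |Area| = 40.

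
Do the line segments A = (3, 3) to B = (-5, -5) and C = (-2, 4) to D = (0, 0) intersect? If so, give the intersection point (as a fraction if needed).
Yes; intersection at (0, 0) (t = 3/8 on AB, s = 1 on CD)

Parametrize AB as A + t(B − A) = (3 + -8 t, 3 + -8 t) and CD as C + s(D − C) = (-2 + 2 s, 4 + -4 s). Solve the linear system for (t, s). Determinant = -48 ≠ 0, so a unique intersection of the containing lines exists. Solution: t = 3/8, s = 1 — both in [0, 1], so the segments cross. Intersection point: (0, 0).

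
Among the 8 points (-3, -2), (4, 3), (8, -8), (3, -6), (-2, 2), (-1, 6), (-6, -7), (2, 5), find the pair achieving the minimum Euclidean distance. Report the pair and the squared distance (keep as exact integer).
Pair = ((4, 3), (2, 5)); squared distance = 8

Compute all C(8, 2) = 28 pairwise squared distances (x_i − x_j)² + (y_i − y_j)². The minimum is 8, attained by the pair ((4, 3), (2, 5)).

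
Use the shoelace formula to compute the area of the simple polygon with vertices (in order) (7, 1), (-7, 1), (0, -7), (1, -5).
Area = 53

Shoelace formula: Area = (1/2) |Σ_i (x_i · y_{i+1} − x_{i+1} · y_i)| (indices mod n). Compute each cross term:
  (7)(1) − (-7)(1) = 14
  (-7)(-7) − (0)(1) = 49
  (0)(-5) − (1)(-7) = 7
  (1)(1) − (7)(-5) = 36
Sum = 106, so (signed) Area = 106/2 = 53, |Area| = 53.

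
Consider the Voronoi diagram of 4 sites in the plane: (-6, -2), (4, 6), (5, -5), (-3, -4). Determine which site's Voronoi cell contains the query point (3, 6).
Nearest site = (4, 6)

The Voronoi cell of site s contains exactly those query points closer to s than to any other site. Compute squared distances from q = (3, 6) to each site:
  (4 − 3)² + (6 − 6)² = 1
  (5 − 3)² + (-5 − 6)² = 125
  (-3 − 3)² + (-4 − 6)² = 136
  (-6 − 3)² + (-2 − 6)² = 145
Minimum is attained by (4, 6), so q lies in its Voronoi cell.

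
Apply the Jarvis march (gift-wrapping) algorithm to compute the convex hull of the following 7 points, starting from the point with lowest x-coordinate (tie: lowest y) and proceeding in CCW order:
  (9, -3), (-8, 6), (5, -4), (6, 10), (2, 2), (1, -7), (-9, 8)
Hull (CCW) = [(-9, 8), (-8, 6), (1, -7), (9, -3), (6, 10)]

Jarvis march: at each step, from the current hull vertex p, select the next vertex q as the point such that every other point lies strictly to the left of (or on) the directed line p → q. (Equivalently: for every other point r, the cross product (q − p) × (r − p) ≥ 0.)
Starting point (lowest x, tie lowest y): (-9, 8). Wrap until returning to start. Resulting hull: (-9, 8), (-8, 6), (1, -7), (9, -3), (6, 10).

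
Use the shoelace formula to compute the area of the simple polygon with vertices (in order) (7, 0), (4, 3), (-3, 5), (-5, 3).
Area = 45/2

Shoelace formula: Area = (1/2) |Σ_i (x_i · y_{i+1} − x_{i+1} · y_i)| (indices mod n). Compute each cross term:
  (7)(3) − (4)(0) = 21
  (4)(5) − (-3)(3) = 29
  (-3)(3) − (-5)(5) = 16
  (-5)(0) − (7)(3) = -21
Sum = 45, so (signed) Area = 45/2 = 45/2, |Area| = 45/2.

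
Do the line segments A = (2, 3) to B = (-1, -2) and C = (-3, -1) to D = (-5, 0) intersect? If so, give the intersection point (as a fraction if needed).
No (intersection of containing lines falls outside at least one segment)

Parametrize and solve: t = 1, s = -1. At least one of these is outside [0, 1], so the segments do not intersect.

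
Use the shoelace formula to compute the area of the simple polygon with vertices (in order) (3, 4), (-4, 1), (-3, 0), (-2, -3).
Area = 16

Shoelace formula: Area = (1/2) |Σ_i (x_i · y_{i+1} − x_{i+1} · y_i)| (indices mod n). Compute each cross term:
  (3)(1) − (-4)(4) = 19
  (-4)(0) − (-3)(1) = 3
  (-3)(-3) − (-2)(0) = 9
  (-2)(4) − (3)(-3) = 1
Sum = 32, so (signed) Area = 32/2 = 16, |Area| = 16.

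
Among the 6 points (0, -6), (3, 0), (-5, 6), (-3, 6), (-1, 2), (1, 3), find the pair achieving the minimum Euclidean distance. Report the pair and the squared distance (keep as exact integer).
Pair = ((-5, 6), (-3, 6)); squared distance = 4

Compute all C(6, 2) = 15 pairwise squared distances (x_i − x_j)² + (y_i − y_j)². The minimum is 4, attained by the pair ((-5, 6), (-3, 6)).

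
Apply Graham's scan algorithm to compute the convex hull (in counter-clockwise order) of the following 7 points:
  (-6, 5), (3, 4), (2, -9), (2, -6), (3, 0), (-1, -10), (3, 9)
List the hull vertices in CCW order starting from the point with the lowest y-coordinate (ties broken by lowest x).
Hull (CCW) = [(-1, -10), (2, -9), (3, 0), (3, 9), (-6, 5)]

Graham scan procedure:
  1. Find the pivot p₀ = point with lowest y (tie → lowest x): (-1, -10).
  2. Sort the remaining points by polar angle around p₀.
  3. Walk through sorted points, maintaining a stack; pop the top while the last three entries make a non-left turn (cross product ≤ 0).
  4. Final stack is the convex hull in CCW order: (-1, -10), (2, -9), (3, 0), (3, 9), (-6, 5).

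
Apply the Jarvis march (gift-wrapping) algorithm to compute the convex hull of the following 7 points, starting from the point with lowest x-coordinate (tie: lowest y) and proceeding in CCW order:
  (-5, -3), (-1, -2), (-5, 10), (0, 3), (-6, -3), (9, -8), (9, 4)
Hull (CCW) = [(-6, -3), (9, -8), (9, 4), (-5, 10)]

Jarvis march: at each step, from the current hull vertex p, select the next vertex q as the point such that every other point lies strictly to the left of (or on) the directed line p → q. (Equivalently: for every other point r, the cross product (q − p) × (r − p) ≥ 0.)
Starting point (lowest x, tie lowest y): (-6, -3). Wrap until returning to start. Resulting hull: (-6, -3), (9, -8), (9, 4), (-5, 10).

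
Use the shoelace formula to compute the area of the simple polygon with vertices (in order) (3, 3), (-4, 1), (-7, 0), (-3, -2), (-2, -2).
Area = 19

Shoelace formula: Area = (1/2) |Σ_i (x_i · y_{i+1} − x_{i+1} · y_i)| (indices mod n). Compute each cross term:
  (3)(1) − (-4)(3) = 15
  (-4)(0) − (-7)(1) = 7
  (-7)(-2) − (-3)(0) = 14
  (-3)(-2) − (-2)(-2) = 2
  (-2)(3) − (3)(-2) = 0
Sum = 38, so (signed) Area = 38/2 = 19, |Area| = 19.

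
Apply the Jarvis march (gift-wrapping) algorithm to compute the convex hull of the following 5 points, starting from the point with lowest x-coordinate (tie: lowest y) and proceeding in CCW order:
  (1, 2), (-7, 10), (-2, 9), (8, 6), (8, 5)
Hull (CCW) = [(-7, 10), (1, 2), (8, 5), (8, 6), (-2, 9)]

Jarvis march: at each step, from the current hull vertex p, select the next vertex q as the point such that every other point lies strictly to the left of (or on) the directed line p → q. (Equivalently: for every other point r, the cross product (q − p) × (r − p) ≥ 0.)
Starting point (lowest x, tie lowest y): (-7, 10). Wrap until returning to start. Resulting hull: (-7, 10), (1, 2), (8, 5), (8, 6), (-2, 9).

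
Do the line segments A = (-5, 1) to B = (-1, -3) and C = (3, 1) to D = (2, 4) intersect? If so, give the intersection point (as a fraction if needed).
No (intersection of containing lines falls outside at least one segment)

Parametrize and solve: t = 3, s = -4. At least one of these is outside [0, 1], so the segments do not intersect.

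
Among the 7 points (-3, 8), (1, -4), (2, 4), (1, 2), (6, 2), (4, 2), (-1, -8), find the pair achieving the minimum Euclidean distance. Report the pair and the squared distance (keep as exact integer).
Pair = ((6, 2), (4, 2)); squared distance = 4

Compute all C(7, 2) = 21 pairwise squared distances (x_i − x_j)² + (y_i − y_j)². The minimum is 4, attained by the pair ((6, 2), (4, 2)).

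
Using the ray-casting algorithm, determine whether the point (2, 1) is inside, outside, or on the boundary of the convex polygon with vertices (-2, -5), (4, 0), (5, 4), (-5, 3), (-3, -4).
The point (2, 1) lies strictly inside the polygon

Cast a horizontal ray to the right from the query point and count how many polygon edges it crosses (each edge strictly once or zero times, handled with the usual half-open convention). 
Parity of crossings → odd ⇒ inside.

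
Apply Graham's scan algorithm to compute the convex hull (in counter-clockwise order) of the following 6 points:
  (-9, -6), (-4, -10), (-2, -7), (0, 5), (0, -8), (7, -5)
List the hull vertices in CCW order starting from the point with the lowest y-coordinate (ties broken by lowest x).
Hull (CCW) = [(-4, -10), (7, -5), (0, 5), (-9, -6)]

Graham scan procedure:
  1. Find the pivot p₀ = point with lowest y (tie → lowest x): (-4, -10).
  2. Sort the remaining points by polar angle around p₀.
  3. Walk through sorted points, maintaining a stack; pop the top while the last three entries make a non-left turn (cross product ≤ 0).
  4. Final stack is the convex hull in CCW order: (-4, -10), (7, -5), (0, 5), (-9, -6).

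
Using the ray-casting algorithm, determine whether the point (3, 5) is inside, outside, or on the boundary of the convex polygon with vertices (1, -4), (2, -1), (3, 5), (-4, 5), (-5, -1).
The point (3, 5) lies on the polygon boundary

Boundary check: the query satisfies the collinearity and bounding-box conditions for some polygon edge, so it lies exactly on the boundary.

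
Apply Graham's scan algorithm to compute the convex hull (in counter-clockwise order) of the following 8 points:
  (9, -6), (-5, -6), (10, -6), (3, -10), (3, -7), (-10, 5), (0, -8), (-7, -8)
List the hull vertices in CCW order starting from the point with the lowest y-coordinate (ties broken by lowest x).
Hull (CCW) = [(3, -10), (10, -6), (-10, 5), (-7, -8)]

Graham scan procedure:
  1. Find the pivot p₀ = point with lowest y (tie → lowest x): (3, -10).
  2. Sort the remaining points by polar angle around p₀.
  3. Walk through sorted points, maintaining a stack; pop the top while the last three entries make a non-left turn (cross product ≤ 0).
  4. Final stack is the convex hull in CCW order: (3, -10), (10, -6), (-10, 5), (-7, -8).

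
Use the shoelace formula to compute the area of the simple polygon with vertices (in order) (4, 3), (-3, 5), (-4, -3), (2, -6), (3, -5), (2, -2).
Area = 57

Shoelace formula: Area = (1/2) |Σ_i (x_i · y_{i+1} − x_{i+1} · y_i)| (indices mod n). Compute each cross term:
  (4)(5) − (-3)(3) = 29
  (-3)(-3) − (-4)(5) = 29
  (-4)(-6) − (2)(-3) = 30
  (2)(-5) − (3)(-6) = 8
  (3)(-2) − (2)(-5) = 4
  (2)(3) − (4)(-2) = 14
Sum = 114, so (signed) Area = 114/2 = 57, |Area| = 57.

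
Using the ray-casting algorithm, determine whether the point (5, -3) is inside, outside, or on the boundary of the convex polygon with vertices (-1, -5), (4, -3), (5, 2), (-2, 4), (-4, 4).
The point (5, -3) lies strictly outside the polygon

Cast a horizontal ray to the right from the query point and count how many polygon edges it crosses (each edge strictly once or zero times, handled with the usual half-open convention). 
Parity of crossings → even ⇒ outside.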